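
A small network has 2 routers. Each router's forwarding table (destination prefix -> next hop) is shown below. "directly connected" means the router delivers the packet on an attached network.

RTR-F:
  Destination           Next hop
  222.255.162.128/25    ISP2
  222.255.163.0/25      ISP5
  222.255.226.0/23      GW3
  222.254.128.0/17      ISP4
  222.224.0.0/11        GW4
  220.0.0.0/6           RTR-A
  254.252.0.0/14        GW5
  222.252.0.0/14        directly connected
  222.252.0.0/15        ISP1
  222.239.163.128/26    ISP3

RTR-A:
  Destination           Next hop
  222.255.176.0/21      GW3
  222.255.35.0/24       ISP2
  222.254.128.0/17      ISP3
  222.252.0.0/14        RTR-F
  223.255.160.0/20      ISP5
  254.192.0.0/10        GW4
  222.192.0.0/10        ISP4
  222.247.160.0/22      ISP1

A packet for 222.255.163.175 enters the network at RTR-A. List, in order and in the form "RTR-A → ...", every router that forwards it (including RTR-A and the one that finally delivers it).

At RTR-A: longest match for 222.255.163.175 is 222.252.0.0/14 -> RTR-F
At RTR-F: longest match for 222.255.163.175 is 222.252.0.0/14 -> directly connected

RTR-A → RTR-F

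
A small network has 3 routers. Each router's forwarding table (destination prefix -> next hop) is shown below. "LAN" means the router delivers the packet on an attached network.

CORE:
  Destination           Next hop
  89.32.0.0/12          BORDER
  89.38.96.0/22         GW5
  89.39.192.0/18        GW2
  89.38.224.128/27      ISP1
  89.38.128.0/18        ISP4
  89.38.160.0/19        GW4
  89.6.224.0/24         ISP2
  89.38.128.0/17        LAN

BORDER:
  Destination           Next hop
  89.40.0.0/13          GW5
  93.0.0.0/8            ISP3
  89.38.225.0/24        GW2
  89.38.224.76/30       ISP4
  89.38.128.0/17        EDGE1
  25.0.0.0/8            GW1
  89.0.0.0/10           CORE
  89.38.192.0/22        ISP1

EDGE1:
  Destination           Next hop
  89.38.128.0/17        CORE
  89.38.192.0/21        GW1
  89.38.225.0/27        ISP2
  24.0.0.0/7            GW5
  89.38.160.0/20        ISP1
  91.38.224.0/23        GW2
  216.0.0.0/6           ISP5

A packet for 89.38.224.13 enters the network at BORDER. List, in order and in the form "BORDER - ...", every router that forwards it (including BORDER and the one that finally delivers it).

At BORDER: longest match for 89.38.224.13 is 89.38.128.0/17 -> EDGE1
At EDGE1: longest match for 89.38.224.13 is 89.38.128.0/17 -> CORE
At CORE: longest match for 89.38.224.13 is 89.38.128.0/17 -> LAN

BORDER - EDGE1 - CORE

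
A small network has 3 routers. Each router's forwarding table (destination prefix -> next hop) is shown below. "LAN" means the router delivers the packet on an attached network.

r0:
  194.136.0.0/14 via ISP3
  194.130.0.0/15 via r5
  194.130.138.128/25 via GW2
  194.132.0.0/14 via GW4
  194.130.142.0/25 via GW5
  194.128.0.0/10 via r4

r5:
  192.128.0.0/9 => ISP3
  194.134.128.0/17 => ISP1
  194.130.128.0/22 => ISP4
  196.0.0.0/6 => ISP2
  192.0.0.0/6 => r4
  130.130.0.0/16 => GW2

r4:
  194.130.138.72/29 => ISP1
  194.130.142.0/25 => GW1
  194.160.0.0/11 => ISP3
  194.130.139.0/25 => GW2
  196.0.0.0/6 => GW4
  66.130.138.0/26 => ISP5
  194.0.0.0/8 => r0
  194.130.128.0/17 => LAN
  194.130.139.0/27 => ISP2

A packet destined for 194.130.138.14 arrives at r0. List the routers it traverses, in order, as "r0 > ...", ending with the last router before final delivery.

r0 > r5 > r4

At r0: longest match for 194.130.138.14 is 194.130.0.0/15 -> r5
At r5: longest match for 194.130.138.14 is 192.0.0.0/6 -> r4
At r4: longest match for 194.130.138.14 is 194.130.128.0/17 -> LAN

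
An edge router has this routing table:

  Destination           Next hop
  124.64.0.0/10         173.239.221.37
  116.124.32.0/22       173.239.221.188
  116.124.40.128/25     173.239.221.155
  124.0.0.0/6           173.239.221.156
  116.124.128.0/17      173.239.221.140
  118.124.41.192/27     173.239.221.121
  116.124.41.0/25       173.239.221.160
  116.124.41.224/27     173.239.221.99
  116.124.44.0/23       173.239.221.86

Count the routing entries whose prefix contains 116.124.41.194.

No listed prefix contains 116.124.41.194.
Total matching entries: 0.

0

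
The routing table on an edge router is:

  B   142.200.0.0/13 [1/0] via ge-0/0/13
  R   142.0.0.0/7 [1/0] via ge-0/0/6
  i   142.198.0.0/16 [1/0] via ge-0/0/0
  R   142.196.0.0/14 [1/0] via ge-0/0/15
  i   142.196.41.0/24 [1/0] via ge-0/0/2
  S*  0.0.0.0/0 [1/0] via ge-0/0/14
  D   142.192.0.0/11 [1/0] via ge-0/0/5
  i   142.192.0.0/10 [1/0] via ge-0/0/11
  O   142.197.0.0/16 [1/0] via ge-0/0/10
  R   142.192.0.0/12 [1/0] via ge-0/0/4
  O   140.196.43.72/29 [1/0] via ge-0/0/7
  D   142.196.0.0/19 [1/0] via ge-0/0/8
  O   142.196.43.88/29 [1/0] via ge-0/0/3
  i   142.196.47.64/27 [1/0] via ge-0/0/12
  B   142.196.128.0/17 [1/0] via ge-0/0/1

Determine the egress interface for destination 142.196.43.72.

ge-0/0/15

Routes whose prefix contains 142.196.43.72:
  0.0.0.0/0 (default, matches everything) -> ge-0/0/14
  142.0.0.0/7 (142.0.0.0 - 143.255.255.255) -> ge-0/0/6
  142.192.0.0/10 (142.192.0.0 - 142.255.255.255) -> ge-0/0/11
  142.192.0.0/11 (142.192.0.0 - 142.223.255.255) -> ge-0/0/5
  142.192.0.0/12 (142.192.0.0 - 142.207.255.255) -> ge-0/0/4
  142.196.0.0/14 (142.196.0.0 - 142.199.255.255) -> ge-0/0/15
More-specific entries that do NOT match:
  140.196.43.72/29 (140.196.43.72 - 140.196.43.79) does not contain 142.196.43.72
  142.196.43.88/29 (142.196.43.88 - 142.196.43.95) does not contain 142.196.43.72
  142.196.47.64/27 (142.196.47.64 - 142.196.47.95) does not contain 142.196.43.72
  142.196.41.0/24 (142.196.41.0 - 142.196.41.255) does not contain 142.196.43.72
  142.196.0.0/19 (142.196.0.0 - 142.196.31.255) does not contain 142.196.43.72
  142.196.128.0/17 (142.196.128.0 - 142.196.255.255) does not contain 142.196.43.72
  142.198.0.0/16 (142.198.0.0 - 142.198.255.255) does not contain 142.196.43.72
  142.197.0.0/16 (142.197.0.0 - 142.197.255.255) does not contain 142.196.43.72
Longest matching prefix is /14 -> interface ge-0/0/15.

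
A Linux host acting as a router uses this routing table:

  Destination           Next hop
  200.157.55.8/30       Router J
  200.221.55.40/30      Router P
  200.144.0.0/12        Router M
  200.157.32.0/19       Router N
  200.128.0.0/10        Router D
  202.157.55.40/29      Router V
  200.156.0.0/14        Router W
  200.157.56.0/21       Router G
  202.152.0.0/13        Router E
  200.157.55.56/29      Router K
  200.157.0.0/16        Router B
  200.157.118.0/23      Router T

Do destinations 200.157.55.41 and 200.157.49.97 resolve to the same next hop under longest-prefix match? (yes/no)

200.157.55.41: longest match 200.157.32.0/19 -> Router N
200.157.49.97: longest match 200.157.32.0/19 -> Router N

yes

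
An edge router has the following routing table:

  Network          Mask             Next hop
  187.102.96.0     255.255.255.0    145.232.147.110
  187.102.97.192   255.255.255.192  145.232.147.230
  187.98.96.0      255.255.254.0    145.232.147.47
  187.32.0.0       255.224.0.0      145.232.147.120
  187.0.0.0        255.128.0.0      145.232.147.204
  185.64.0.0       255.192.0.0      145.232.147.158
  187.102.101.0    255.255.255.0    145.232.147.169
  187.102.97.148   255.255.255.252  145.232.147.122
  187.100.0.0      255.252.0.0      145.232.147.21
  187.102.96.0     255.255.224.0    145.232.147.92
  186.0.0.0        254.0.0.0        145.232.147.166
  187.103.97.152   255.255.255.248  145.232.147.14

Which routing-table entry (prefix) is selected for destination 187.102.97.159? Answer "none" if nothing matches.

187.102.96.0/19

Entries matching 187.102.97.159:
  186.0.0.0/7 (186.0.0.0 - 187.255.255.255)
  187.0.0.0/9 (187.0.0.0 - 187.127.255.255)
  187.100.0.0/14 (187.100.0.0 - 187.103.255.255)
  187.102.96.0/19 (187.102.96.0 - 187.102.127.255)
Most specific is 187.102.96.0/19.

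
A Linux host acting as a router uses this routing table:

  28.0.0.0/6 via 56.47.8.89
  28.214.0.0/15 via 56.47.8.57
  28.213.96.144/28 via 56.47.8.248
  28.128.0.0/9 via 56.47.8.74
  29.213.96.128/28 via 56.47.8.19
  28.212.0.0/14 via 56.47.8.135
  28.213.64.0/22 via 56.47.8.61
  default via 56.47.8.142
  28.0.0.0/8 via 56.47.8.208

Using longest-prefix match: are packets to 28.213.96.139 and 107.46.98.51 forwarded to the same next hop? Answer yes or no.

28.213.96.139: longest match 28.212.0.0/14 -> 56.47.8.135
107.46.98.51: longest match 0.0.0.0/0 -> 56.47.8.142

no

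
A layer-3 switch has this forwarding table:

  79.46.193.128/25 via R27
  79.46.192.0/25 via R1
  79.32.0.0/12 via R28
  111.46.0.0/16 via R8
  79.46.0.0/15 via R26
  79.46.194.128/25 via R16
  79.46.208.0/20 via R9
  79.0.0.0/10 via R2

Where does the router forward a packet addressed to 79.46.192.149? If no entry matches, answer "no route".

R26

Routes whose prefix contains 79.46.192.149:
  79.0.0.0/10 (79.0.0.0 - 79.63.255.255) -> R2
  79.32.0.0/12 (79.32.0.0 - 79.47.255.255) -> R28
  79.46.0.0/15 (79.46.0.0 - 79.47.255.255) -> R26
More-specific entries that do NOT match:
  79.46.193.128/25 (79.46.193.128 - 79.46.193.255) does not contain 79.46.192.149
  79.46.192.0/25 (79.46.192.0 - 79.46.192.127) does not contain 79.46.192.149
  79.46.194.128/25 (79.46.194.128 - 79.46.194.255) does not contain 79.46.192.149
  79.46.208.0/20 (79.46.208.0 - 79.46.223.255) does not contain 79.46.192.149
  111.46.0.0/16 (111.46.0.0 - 111.46.255.255) does not contain 79.46.192.149
Longest matching prefix is /15 -> next hop R26.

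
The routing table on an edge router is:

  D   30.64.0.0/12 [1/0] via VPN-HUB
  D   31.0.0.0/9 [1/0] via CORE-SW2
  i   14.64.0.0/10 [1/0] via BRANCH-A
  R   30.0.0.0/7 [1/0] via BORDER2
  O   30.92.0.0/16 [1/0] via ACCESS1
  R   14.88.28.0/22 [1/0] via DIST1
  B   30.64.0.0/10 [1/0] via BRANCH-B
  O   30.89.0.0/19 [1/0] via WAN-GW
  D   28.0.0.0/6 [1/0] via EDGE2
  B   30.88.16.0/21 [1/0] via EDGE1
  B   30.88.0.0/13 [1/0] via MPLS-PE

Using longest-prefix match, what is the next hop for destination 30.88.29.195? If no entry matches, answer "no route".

MPLS-PE

Routes whose prefix contains 30.88.29.195:
  28.0.0.0/6 (28.0.0.0 - 31.255.255.255) -> EDGE2
  30.0.0.0/7 (30.0.0.0 - 31.255.255.255) -> BORDER2
  30.64.0.0/10 (30.64.0.0 - 30.127.255.255) -> BRANCH-B
  30.88.0.0/13 (30.88.0.0 - 30.95.255.255) -> MPLS-PE
More-specific entries that do NOT match:
  14.88.28.0/22 (14.88.28.0 - 14.88.31.255) does not contain 30.88.29.195
  30.88.16.0/21 (30.88.16.0 - 30.88.23.255) does not contain 30.88.29.195
  30.89.0.0/19 (30.89.0.0 - 30.89.31.255) does not contain 30.88.29.195
  30.92.0.0/16 (30.92.0.0 - 30.92.255.255) does not contain 30.88.29.195
Longest matching prefix is /13 -> next hop MPLS-PE.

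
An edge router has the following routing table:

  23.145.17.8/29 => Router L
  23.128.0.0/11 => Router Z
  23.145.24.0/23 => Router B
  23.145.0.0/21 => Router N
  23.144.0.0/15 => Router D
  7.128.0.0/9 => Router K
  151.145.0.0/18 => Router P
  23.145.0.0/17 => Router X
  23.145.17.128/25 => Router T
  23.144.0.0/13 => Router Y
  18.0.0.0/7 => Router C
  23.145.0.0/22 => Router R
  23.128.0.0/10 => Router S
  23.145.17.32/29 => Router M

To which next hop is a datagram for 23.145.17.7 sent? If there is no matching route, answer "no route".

Routes whose prefix contains 23.145.17.7:
  23.128.0.0/10 (23.128.0.0 - 23.191.255.255) -> Router S
  23.128.0.0/11 (23.128.0.0 - 23.159.255.255) -> Router Z
  23.144.0.0/13 (23.144.0.0 - 23.151.255.255) -> Router Y
  23.144.0.0/15 (23.144.0.0 - 23.145.255.255) -> Router D
  23.145.0.0/17 (23.145.0.0 - 23.145.127.255) -> Router X
More-specific entries that do NOT match:
  23.145.17.8/29 (23.145.17.8 - 23.145.17.15) does not contain 23.145.17.7
  23.145.17.32/29 (23.145.17.32 - 23.145.17.39) does not contain 23.145.17.7
  23.145.17.128/25 (23.145.17.128 - 23.145.17.255) does not contain 23.145.17.7
  23.145.24.0/23 (23.145.24.0 - 23.145.25.255) does not contain 23.145.17.7
  23.145.0.0/22 (23.145.0.0 - 23.145.3.255) does not contain 23.145.17.7
  23.145.0.0/21 (23.145.0.0 - 23.145.7.255) does not contain 23.145.17.7
  151.145.0.0/18 (151.145.0.0 - 151.145.63.255) does not contain 23.145.17.7
Longest matching prefix is /17 -> next hop Router X.

Router X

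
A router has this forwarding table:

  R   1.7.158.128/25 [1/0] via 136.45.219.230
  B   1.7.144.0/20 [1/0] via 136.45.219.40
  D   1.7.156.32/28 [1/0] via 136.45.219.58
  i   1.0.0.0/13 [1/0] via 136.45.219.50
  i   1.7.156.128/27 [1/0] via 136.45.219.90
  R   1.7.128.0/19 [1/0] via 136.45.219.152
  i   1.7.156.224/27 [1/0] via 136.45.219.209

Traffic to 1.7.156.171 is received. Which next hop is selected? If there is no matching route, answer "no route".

Routes whose prefix contains 1.7.156.171:
  1.0.0.0/13 (1.0.0.0 - 1.7.255.255) -> 136.45.219.50
  1.7.128.0/19 (1.7.128.0 - 1.7.159.255) -> 136.45.219.152
  1.7.144.0/20 (1.7.144.0 - 1.7.159.255) -> 136.45.219.40
More-specific entries that do NOT match:
  1.7.156.32/28 (1.7.156.32 - 1.7.156.47) does not contain 1.7.156.171
  1.7.156.128/27 (1.7.156.128 - 1.7.156.159) does not contain 1.7.156.171
  1.7.156.224/27 (1.7.156.224 - 1.7.156.255) does not contain 1.7.156.171
  1.7.158.128/25 (1.7.158.128 - 1.7.158.255) does not contain 1.7.156.171
Longest matching prefix is /20 -> next hop 136.45.219.40.

136.45.219.40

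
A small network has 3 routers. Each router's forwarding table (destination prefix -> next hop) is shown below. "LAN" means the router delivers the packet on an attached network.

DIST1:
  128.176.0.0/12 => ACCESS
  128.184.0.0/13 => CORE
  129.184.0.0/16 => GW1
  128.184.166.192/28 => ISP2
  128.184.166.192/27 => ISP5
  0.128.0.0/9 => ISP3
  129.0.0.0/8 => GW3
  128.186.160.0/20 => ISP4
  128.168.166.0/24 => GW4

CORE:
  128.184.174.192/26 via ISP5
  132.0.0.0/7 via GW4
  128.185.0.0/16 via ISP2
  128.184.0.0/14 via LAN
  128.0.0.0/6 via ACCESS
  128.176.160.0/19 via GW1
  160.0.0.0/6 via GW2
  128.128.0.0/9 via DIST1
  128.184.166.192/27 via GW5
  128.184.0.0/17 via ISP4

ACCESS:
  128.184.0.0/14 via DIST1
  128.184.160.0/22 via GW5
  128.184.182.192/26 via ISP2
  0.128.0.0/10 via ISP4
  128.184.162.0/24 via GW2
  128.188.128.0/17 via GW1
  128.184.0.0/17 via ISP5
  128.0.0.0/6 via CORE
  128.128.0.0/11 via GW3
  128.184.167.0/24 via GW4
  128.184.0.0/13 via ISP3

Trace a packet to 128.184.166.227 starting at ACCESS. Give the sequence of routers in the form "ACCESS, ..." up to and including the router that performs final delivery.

At ACCESS: longest match for 128.184.166.227 is 128.184.0.0/14 -> DIST1
At DIST1: longest match for 128.184.166.227 is 128.184.0.0/13 -> CORE
At CORE: longest match for 128.184.166.227 is 128.184.0.0/14 -> LAN

ACCESS, DIST1, CORE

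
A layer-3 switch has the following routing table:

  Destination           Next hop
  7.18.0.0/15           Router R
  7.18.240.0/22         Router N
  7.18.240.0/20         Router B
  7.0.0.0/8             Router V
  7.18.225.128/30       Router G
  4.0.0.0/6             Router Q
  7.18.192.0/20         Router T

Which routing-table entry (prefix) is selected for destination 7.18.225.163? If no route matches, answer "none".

7.18.0.0/15

Entries matching 7.18.225.163:
  4.0.0.0/6 (4.0.0.0 - 7.255.255.255)
  7.0.0.0/8 (7.0.0.0 - 7.255.255.255)
  7.18.0.0/15 (7.18.0.0 - 7.19.255.255)
Most specific is 7.18.0.0/15.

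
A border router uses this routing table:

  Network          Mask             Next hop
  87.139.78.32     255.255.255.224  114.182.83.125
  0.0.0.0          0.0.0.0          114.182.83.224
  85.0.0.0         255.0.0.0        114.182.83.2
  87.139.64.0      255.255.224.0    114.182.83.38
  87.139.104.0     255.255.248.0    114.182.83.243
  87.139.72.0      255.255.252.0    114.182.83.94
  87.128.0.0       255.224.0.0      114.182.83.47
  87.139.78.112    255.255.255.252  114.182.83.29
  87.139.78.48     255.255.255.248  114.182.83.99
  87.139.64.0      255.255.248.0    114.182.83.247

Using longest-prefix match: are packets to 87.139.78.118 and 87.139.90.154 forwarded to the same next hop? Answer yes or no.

yes

87.139.78.118: longest match 87.139.64.0/19 -> 114.182.83.38
87.139.90.154: longest match 87.139.64.0/19 -> 114.182.83.38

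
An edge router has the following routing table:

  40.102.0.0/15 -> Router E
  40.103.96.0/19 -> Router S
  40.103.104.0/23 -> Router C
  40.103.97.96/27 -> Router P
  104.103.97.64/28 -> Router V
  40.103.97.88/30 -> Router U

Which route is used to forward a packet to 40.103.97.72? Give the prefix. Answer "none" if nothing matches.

Entries matching 40.103.97.72:
  40.102.0.0/15 (40.102.0.0 - 40.103.255.255)
  40.103.96.0/19 (40.103.96.0 - 40.103.127.255)
Most specific is 40.103.96.0/19.

40.103.96.0/19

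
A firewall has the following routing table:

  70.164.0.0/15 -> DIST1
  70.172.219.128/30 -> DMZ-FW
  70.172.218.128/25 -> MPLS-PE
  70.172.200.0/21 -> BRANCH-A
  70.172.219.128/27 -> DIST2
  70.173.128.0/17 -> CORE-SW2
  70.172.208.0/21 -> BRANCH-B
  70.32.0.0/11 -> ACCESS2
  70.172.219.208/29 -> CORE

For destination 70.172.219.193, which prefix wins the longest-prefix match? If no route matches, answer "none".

none

70.172.219.193 is outside every listed prefix and there is no default route.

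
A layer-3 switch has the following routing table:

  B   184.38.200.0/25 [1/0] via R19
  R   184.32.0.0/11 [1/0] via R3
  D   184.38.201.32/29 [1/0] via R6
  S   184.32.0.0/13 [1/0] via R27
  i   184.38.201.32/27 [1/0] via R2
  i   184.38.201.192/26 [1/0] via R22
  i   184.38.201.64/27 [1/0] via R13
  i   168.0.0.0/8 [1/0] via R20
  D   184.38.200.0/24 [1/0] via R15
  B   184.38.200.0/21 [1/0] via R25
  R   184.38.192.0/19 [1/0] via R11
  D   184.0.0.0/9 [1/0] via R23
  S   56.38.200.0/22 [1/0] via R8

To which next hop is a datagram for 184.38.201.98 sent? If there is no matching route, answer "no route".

R25

Routes whose prefix contains 184.38.201.98:
  184.0.0.0/9 (184.0.0.0 - 184.127.255.255) -> R23
  184.32.0.0/11 (184.32.0.0 - 184.63.255.255) -> R3
  184.32.0.0/13 (184.32.0.0 - 184.39.255.255) -> R27
  184.38.192.0/19 (184.38.192.0 - 184.38.223.255) -> R11
  184.38.200.0/21 (184.38.200.0 - 184.38.207.255) -> R25
More-specific entries that do NOT match:
  184.38.201.32/29 (184.38.201.32 - 184.38.201.39) does not contain 184.38.201.98
  184.38.201.32/27 (184.38.201.32 - 184.38.201.63) does not contain 184.38.201.98
  184.38.201.64/27 (184.38.201.64 - 184.38.201.95) does not contain 184.38.201.98
  184.38.201.192/26 (184.38.201.192 - 184.38.201.255) does not contain 184.38.201.98
  184.38.200.0/25 (184.38.200.0 - 184.38.200.127) does not contain 184.38.201.98
  184.38.200.0/24 (184.38.200.0 - 184.38.200.255) does not contain 184.38.201.98
  56.38.200.0/22 (56.38.200.0 - 56.38.203.255) does not contain 184.38.201.98
Longest matching prefix is /21 -> next hop R25.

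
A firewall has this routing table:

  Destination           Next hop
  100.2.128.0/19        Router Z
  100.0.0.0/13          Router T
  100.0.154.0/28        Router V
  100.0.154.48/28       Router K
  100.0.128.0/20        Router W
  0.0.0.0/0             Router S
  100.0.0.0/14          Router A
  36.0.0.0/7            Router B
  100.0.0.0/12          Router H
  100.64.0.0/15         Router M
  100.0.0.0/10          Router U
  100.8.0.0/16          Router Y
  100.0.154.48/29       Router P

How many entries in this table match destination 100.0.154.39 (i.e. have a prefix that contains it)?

Prefixes containing 100.0.154.39:
  0.0.0.0/0 (default, matches everything)
  100.0.0.0/10 (100.0.0.0 - 100.63.255.255)
  100.0.0.0/12 (100.0.0.0 - 100.15.255.255)
  100.0.0.0/13 (100.0.0.0 - 100.7.255.255)
  100.0.0.0/14 (100.0.0.0 - 100.3.255.255)
Total matching entries: 5.

5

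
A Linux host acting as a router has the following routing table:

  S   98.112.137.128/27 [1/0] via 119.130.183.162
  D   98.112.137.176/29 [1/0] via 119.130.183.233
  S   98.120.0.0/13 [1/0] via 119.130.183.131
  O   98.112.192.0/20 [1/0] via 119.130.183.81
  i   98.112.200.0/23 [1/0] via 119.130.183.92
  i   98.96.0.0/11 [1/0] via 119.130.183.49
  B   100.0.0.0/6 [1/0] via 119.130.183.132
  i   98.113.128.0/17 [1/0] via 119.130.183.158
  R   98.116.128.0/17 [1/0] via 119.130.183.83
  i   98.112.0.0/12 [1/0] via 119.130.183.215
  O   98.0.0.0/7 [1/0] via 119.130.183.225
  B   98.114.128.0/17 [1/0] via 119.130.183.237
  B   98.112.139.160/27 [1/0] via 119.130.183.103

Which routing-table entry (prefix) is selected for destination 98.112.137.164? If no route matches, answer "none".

98.112.0.0/12

Entries matching 98.112.137.164:
  98.0.0.0/7 (98.0.0.0 - 99.255.255.255)
  98.96.0.0/11 (98.96.0.0 - 98.127.255.255)
  98.112.0.0/12 (98.112.0.0 - 98.127.255.255)
Most specific is 98.112.0.0/12.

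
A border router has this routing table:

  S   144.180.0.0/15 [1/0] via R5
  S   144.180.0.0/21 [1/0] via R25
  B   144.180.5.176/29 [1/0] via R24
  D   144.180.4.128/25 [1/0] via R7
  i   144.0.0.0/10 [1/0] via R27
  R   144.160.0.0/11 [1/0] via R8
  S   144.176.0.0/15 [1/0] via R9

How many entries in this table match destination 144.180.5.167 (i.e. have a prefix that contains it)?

Prefixes containing 144.180.5.167:
  144.160.0.0/11 (144.160.0.0 - 144.191.255.255)
  144.180.0.0/15 (144.180.0.0 - 144.181.255.255)
  144.180.0.0/21 (144.180.0.0 - 144.180.7.255)
Total matching entries: 3.

3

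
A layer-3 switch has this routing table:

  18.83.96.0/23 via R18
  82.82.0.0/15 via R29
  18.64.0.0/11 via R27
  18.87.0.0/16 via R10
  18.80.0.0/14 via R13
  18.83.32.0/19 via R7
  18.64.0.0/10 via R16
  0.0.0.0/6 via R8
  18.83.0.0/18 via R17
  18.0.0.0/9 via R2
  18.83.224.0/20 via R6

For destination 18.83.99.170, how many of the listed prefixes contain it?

4

Prefixes containing 18.83.99.170:
  18.0.0.0/9 (18.0.0.0 - 18.127.255.255)
  18.64.0.0/10 (18.64.0.0 - 18.127.255.255)
  18.64.0.0/11 (18.64.0.0 - 18.95.255.255)
  18.80.0.0/14 (18.80.0.0 - 18.83.255.255)
Total matching entries: 4.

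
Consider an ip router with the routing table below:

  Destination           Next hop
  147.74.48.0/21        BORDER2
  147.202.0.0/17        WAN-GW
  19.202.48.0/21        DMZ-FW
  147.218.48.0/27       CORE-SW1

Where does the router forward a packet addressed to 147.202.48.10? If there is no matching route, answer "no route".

WAN-GW

Routes whose prefix contains 147.202.48.10:
  147.202.0.0/17 (147.202.0.0 - 147.202.127.255) -> WAN-GW
More-specific entries that do NOT match:
  147.218.48.0/27 (147.218.48.0 - 147.218.48.31) does not contain 147.202.48.10
  147.74.48.0/21 (147.74.48.0 - 147.74.55.255) does not contain 147.202.48.10
  19.202.48.0/21 (19.202.48.0 - 19.202.55.255) does not contain 147.202.48.10
Longest matching prefix is /17 -> next hop WAN-GW.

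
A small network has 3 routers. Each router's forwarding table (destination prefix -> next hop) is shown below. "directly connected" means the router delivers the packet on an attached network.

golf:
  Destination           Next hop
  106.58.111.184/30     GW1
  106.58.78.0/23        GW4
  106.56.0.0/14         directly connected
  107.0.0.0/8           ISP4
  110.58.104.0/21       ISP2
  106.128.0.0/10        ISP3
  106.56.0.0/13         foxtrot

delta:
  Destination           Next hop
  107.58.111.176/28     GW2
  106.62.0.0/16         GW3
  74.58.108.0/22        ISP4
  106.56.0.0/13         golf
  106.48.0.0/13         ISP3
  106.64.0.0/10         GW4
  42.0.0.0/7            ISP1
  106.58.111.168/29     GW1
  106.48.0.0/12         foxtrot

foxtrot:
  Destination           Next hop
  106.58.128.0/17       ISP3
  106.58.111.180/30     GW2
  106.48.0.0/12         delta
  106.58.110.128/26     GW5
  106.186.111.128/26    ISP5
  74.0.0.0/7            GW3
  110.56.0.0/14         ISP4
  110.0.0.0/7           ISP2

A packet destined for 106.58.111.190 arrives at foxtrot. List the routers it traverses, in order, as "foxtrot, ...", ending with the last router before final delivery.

At foxtrot: longest match for 106.58.111.190 is 106.48.0.0/12 -> delta
At delta: longest match for 106.58.111.190 is 106.56.0.0/13 -> golf
At golf: longest match for 106.58.111.190 is 106.56.0.0/14 -> directly connected

foxtrot, delta, golf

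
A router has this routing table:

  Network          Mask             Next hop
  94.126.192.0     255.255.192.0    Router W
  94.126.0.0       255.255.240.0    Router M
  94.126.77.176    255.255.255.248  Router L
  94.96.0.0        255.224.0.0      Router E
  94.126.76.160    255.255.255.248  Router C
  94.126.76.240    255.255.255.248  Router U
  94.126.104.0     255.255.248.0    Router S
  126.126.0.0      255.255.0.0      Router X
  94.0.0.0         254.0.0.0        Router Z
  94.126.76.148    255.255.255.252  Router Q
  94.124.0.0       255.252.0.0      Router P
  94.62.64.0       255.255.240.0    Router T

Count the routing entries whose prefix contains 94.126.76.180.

Prefixes containing 94.126.76.180:
  94.0.0.0/7 (94.0.0.0 - 95.255.255.255)
  94.96.0.0/11 (94.96.0.0 - 94.127.255.255)
  94.124.0.0/14 (94.124.0.0 - 94.127.255.255)
Total matching entries: 3.

3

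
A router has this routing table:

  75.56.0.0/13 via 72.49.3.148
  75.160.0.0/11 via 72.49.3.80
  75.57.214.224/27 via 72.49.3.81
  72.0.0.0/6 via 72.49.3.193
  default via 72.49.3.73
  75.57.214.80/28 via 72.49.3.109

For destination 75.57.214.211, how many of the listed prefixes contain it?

3

Prefixes containing 75.57.214.211:
  0.0.0.0/0 (default, matches everything)
  72.0.0.0/6 (72.0.0.0 - 75.255.255.255)
  75.56.0.0/13 (75.56.0.0 - 75.63.255.255)
Total matching entries: 3.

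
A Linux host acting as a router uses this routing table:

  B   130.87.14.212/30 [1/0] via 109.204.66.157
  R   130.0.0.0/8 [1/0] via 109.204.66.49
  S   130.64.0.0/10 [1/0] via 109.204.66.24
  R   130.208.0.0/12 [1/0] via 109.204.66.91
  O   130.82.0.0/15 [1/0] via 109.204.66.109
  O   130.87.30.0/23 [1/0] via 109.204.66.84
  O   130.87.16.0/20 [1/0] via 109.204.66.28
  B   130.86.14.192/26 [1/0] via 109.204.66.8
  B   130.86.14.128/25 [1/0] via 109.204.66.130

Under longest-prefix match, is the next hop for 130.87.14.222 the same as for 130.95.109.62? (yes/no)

130.87.14.222: longest match 130.64.0.0/10 -> 109.204.66.24
130.95.109.62: longest match 130.64.0.0/10 -> 109.204.66.24

yes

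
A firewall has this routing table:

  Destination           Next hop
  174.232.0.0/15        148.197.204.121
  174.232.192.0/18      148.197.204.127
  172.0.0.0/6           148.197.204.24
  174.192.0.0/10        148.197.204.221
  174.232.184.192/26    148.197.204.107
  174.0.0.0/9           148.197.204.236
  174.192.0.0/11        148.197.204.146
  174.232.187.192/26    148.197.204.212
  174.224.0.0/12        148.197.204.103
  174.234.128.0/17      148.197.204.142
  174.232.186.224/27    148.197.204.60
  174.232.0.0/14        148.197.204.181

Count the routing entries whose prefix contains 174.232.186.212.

5

Prefixes containing 174.232.186.212:
  172.0.0.0/6 (172.0.0.0 - 175.255.255.255)
  174.192.0.0/10 (174.192.0.0 - 174.255.255.255)
  174.224.0.0/12 (174.224.0.0 - 174.239.255.255)
  174.232.0.0/14 (174.232.0.0 - 174.235.255.255)
  174.232.0.0/15 (174.232.0.0 - 174.233.255.255)
Total matching entries: 5.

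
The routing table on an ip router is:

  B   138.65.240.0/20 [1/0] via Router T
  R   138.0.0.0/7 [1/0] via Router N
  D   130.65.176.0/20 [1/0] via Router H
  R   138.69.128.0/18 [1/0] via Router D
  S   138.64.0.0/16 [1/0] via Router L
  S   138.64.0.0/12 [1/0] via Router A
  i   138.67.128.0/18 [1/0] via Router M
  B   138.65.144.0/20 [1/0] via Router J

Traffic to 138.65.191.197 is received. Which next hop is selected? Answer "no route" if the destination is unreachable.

Routes whose prefix contains 138.65.191.197:
  138.0.0.0/7 (138.0.0.0 - 139.255.255.255) -> Router N
  138.64.0.0/12 (138.64.0.0 - 138.79.255.255) -> Router A
More-specific entries that do NOT match:
  138.65.240.0/20 (138.65.240.0 - 138.65.255.255) does not contain 138.65.191.197
  130.65.176.0/20 (130.65.176.0 - 130.65.191.255) does not contain 138.65.191.197
  138.65.144.0/20 (138.65.144.0 - 138.65.159.255) does not contain 138.65.191.197
  138.69.128.0/18 (138.69.128.0 - 138.69.191.255) does not contain 138.65.191.197
  138.67.128.0/18 (138.67.128.0 - 138.67.191.255) does not contain 138.65.191.197
  138.64.0.0/16 (138.64.0.0 - 138.64.255.255) does not contain 138.65.191.197
Longest matching prefix is /12 -> next hop Router A.

Router A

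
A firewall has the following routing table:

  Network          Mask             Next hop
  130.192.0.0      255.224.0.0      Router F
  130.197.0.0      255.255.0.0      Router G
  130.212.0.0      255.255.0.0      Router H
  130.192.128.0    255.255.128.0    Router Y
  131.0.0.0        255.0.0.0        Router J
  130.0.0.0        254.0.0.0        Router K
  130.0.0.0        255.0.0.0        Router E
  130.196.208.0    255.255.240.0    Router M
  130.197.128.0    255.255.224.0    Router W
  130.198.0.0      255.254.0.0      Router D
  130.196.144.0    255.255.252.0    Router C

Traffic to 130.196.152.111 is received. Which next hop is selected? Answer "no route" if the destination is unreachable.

Routes whose prefix contains 130.196.152.111:
  130.0.0.0/7 (130.0.0.0 - 131.255.255.255) -> Router K
  130.0.0.0/8 (130.0.0.0 - 130.255.255.255) -> Router E
  130.192.0.0/11 (130.192.0.0 - 130.223.255.255) -> Router F
More-specific entries that do NOT match:
  130.196.144.0/22 (130.196.144.0 - 130.196.147.255) does not contain 130.196.152.111
  130.196.208.0/20 (130.196.208.0 - 130.196.223.255) does not contain 130.196.152.111
  130.197.128.0/19 (130.197.128.0 - 130.197.159.255) does not contain 130.196.152.111
  130.192.128.0/17 (130.192.128.0 - 130.192.255.255) does not contain 130.196.152.111
  130.197.0.0/16 (130.197.0.0 - 130.197.255.255) does not contain 130.196.152.111
  130.212.0.0/16 (130.212.0.0 - 130.212.255.255) does not contain 130.196.152.111
  130.198.0.0/15 (130.198.0.0 - 130.199.255.255) does not contain 130.196.152.111
Longest matching prefix is /11 -> next hop Router F.

Router F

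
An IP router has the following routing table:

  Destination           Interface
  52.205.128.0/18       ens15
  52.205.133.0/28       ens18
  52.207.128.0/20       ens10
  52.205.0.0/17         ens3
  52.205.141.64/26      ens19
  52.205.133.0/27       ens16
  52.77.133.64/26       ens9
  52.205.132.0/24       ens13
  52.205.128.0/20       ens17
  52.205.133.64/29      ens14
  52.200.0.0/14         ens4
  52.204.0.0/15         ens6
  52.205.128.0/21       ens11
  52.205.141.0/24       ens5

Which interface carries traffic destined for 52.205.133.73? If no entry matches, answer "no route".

ens11

Routes whose prefix contains 52.205.133.73:
  52.204.0.0/15 (52.204.0.0 - 52.205.255.255) -> ens6
  52.205.128.0/18 (52.205.128.0 - 52.205.191.255) -> ens15
  52.205.128.0/20 (52.205.128.0 - 52.205.143.255) -> ens17
  52.205.128.0/21 (52.205.128.0 - 52.205.135.255) -> ens11
More-specific entries that do NOT match:
  52.205.133.64/29 (52.205.133.64 - 52.205.133.71) does not contain 52.205.133.73
  52.205.133.0/28 (52.205.133.0 - 52.205.133.15) does not contain 52.205.133.73
  52.205.133.0/27 (52.205.133.0 - 52.205.133.31) does not contain 52.205.133.73
  52.205.141.64/26 (52.205.141.64 - 52.205.141.127) does not contain 52.205.133.73
  52.77.133.64/26 (52.77.133.64 - 52.77.133.127) does not contain 52.205.133.73
  52.205.132.0/24 (52.205.132.0 - 52.205.132.255) does not contain 52.205.133.73
  52.205.141.0/24 (52.205.141.0 - 52.205.141.255) does not contain 52.205.133.73
Longest matching prefix is /21 -> interface ens11.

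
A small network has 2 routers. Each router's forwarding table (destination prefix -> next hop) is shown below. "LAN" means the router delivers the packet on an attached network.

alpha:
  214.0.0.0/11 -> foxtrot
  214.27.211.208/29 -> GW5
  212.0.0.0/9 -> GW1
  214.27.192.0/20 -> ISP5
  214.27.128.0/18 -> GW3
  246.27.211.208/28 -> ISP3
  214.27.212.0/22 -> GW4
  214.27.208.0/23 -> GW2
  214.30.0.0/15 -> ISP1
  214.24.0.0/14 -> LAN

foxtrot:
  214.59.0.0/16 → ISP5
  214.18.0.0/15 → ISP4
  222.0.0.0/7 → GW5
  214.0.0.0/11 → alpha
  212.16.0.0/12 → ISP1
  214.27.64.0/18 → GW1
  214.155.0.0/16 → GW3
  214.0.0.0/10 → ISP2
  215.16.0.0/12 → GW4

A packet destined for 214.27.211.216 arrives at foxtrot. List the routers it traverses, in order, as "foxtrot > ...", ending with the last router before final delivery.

At foxtrot: longest match for 214.27.211.216 is 214.0.0.0/11 -> alpha
At alpha: longest match for 214.27.211.216 is 214.24.0.0/14 -> LAN

foxtrot > alpha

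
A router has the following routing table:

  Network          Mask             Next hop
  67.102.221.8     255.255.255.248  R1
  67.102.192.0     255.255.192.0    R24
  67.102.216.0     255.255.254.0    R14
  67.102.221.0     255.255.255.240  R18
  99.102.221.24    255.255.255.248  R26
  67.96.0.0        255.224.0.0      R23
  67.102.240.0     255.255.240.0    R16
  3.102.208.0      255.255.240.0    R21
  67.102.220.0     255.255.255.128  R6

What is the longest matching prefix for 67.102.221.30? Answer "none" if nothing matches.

Entries matching 67.102.221.30:
  67.96.0.0/11 (67.96.0.0 - 67.127.255.255)
  67.102.192.0/18 (67.102.192.0 - 67.102.255.255)
Most specific is 67.102.192.0/18.

67.102.192.0/18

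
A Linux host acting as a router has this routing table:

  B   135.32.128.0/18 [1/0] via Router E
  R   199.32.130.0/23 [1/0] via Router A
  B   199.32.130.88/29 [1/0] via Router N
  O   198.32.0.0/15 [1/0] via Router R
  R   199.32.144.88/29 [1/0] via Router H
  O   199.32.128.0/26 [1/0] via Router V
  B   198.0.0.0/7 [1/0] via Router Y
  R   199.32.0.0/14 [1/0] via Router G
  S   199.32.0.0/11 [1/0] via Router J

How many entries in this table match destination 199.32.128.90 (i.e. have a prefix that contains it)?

Prefixes containing 199.32.128.90:
  198.0.0.0/7 (198.0.0.0 - 199.255.255.255)
  199.32.0.0/11 (199.32.0.0 - 199.63.255.255)
  199.32.0.0/14 (199.32.0.0 - 199.35.255.255)
Total matching entries: 3.

3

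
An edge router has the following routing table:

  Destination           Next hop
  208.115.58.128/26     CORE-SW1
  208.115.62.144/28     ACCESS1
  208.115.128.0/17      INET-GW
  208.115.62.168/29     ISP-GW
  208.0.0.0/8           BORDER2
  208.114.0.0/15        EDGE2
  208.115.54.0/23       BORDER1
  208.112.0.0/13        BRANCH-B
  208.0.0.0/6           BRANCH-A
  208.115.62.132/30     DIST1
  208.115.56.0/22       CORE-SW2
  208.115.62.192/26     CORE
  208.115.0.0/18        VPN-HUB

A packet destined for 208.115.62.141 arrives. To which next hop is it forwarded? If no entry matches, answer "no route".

Routes whose prefix contains 208.115.62.141:
  208.0.0.0/6 (208.0.0.0 - 211.255.255.255) -> BRANCH-A
  208.0.0.0/8 (208.0.0.0 - 208.255.255.255) -> BORDER2
  208.112.0.0/13 (208.112.0.0 - 208.119.255.255) -> BRANCH-B
  208.114.0.0/15 (208.114.0.0 - 208.115.255.255) -> EDGE2
  208.115.0.0/18 (208.115.0.0 - 208.115.63.255) -> VPN-HUB
More-specific entries that do NOT match:
  208.115.62.132/30 (208.115.62.132 - 208.115.62.135) does not contain 208.115.62.141
  208.115.62.168/29 (208.115.62.168 - 208.115.62.175) does not contain 208.115.62.141
  208.115.62.144/28 (208.115.62.144 - 208.115.62.159) does not contain 208.115.62.141
  208.115.58.128/26 (208.115.58.128 - 208.115.58.191) does not contain 208.115.62.141
  208.115.62.192/26 (208.115.62.192 - 208.115.62.255) does not contain 208.115.62.141
  208.115.54.0/23 (208.115.54.0 - 208.115.55.255) does not contain 208.115.62.141
  208.115.56.0/22 (208.115.56.0 - 208.115.59.255) does not contain 208.115.62.141
Longest matching prefix is /18 -> next hop VPN-HUB.

VPN-HUB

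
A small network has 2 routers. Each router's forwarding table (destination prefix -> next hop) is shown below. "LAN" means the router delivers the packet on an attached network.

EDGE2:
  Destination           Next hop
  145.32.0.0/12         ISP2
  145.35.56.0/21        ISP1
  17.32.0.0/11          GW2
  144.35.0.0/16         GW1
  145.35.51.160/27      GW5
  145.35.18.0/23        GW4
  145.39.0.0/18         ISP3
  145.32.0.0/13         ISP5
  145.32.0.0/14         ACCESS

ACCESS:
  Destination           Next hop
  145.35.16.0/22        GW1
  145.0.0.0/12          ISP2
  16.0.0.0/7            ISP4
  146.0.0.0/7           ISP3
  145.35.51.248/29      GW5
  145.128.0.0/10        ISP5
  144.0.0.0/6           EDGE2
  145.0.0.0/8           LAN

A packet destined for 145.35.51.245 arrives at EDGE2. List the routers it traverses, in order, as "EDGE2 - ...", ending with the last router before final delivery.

EDGE2 - ACCESS

At EDGE2: longest match for 145.35.51.245 is 145.32.0.0/14 -> ACCESS
At ACCESS: longest match for 145.35.51.245 is 145.0.0.0/8 -> LAN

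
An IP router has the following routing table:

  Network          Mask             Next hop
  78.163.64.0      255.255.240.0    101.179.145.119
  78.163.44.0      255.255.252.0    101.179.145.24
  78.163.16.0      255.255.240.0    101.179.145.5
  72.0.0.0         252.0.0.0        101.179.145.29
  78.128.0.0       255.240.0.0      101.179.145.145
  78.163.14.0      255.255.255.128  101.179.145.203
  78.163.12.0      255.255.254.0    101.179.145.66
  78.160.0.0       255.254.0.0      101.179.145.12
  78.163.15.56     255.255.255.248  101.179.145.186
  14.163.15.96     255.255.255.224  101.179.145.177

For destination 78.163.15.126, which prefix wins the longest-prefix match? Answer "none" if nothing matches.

none

78.163.15.126 is outside every listed prefix and there is no default route.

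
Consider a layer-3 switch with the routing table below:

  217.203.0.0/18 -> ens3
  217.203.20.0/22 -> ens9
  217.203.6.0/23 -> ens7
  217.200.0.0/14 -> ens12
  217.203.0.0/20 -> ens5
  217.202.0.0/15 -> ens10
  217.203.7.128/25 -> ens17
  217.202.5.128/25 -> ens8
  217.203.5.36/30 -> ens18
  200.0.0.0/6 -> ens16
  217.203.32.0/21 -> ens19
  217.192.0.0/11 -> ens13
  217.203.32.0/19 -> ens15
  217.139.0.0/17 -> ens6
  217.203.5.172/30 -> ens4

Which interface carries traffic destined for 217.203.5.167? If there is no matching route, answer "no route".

Routes whose prefix contains 217.203.5.167:
  217.192.0.0/11 (217.192.0.0 - 217.223.255.255) -> ens13
  217.200.0.0/14 (217.200.0.0 - 217.203.255.255) -> ens12
  217.202.0.0/15 (217.202.0.0 - 217.203.255.255) -> ens10
  217.203.0.0/18 (217.203.0.0 - 217.203.63.255) -> ens3
  217.203.0.0/20 (217.203.0.0 - 217.203.15.255) -> ens5
More-specific entries that do NOT match:
  217.203.5.36/30 (217.203.5.36 - 217.203.5.39) does not contain 217.203.5.167
  217.203.5.172/30 (217.203.5.172 - 217.203.5.175) does not contain 217.203.5.167
  217.203.7.128/25 (217.203.7.128 - 217.203.7.255) does not contain 217.203.5.167
  217.202.5.128/25 (217.202.5.128 - 217.202.5.255) does not contain 217.203.5.167
  217.203.6.0/23 (217.203.6.0 - 217.203.7.255) does not contain 217.203.5.167
  217.203.20.0/22 (217.203.20.0 - 217.203.23.255) does not contain 217.203.5.167
  217.203.32.0/21 (217.203.32.0 - 217.203.39.255) does not contain 217.203.5.167
Longest matching prefix is /20 -> interface ens5.

ens5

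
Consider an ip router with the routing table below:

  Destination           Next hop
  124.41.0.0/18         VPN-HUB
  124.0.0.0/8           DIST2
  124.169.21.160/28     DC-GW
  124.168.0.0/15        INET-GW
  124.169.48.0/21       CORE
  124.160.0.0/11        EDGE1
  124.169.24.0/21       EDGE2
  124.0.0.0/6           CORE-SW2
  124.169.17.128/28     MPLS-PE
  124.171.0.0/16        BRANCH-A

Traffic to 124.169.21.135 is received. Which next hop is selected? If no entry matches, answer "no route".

Routes whose prefix contains 124.169.21.135:
  124.0.0.0/6 (124.0.0.0 - 127.255.255.255) -> CORE-SW2
  124.0.0.0/8 (124.0.0.0 - 124.255.255.255) -> DIST2
  124.160.0.0/11 (124.160.0.0 - 124.191.255.255) -> EDGE1
  124.168.0.0/15 (124.168.0.0 - 124.169.255.255) -> INET-GW
More-specific entries that do NOT match:
  124.169.21.160/28 (124.169.21.160 - 124.169.21.175) does not contain 124.169.21.135
  124.169.17.128/28 (124.169.17.128 - 124.169.17.143) does not contain 124.169.21.135
  124.169.48.0/21 (124.169.48.0 - 124.169.55.255) does not contain 124.169.21.135
  124.169.24.0/21 (124.169.24.0 - 124.169.31.255) does not contain 124.169.21.135
  124.41.0.0/18 (124.41.0.0 - 124.41.63.255) does not contain 124.169.21.135
  124.171.0.0/16 (124.171.0.0 - 124.171.255.255) does not contain 124.169.21.135
Longest matching prefix is /15 -> next hop INET-GW.

INET-GW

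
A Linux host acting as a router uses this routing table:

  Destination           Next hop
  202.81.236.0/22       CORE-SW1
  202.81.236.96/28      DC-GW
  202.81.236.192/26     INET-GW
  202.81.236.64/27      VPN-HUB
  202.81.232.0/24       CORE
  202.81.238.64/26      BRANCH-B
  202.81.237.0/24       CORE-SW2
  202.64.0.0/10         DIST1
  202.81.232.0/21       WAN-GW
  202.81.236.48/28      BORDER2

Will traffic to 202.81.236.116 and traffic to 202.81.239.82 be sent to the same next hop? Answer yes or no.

yes

202.81.236.116: longest match 202.81.236.0/22 -> CORE-SW1
202.81.239.82: longest match 202.81.236.0/22 -> CORE-SW1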